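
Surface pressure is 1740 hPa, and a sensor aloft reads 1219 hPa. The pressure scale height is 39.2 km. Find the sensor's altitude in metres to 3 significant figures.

Invert the barometric formula: z = H ln(P₀/P).
P₀/P = 1740/1219 = 1.4274; ln(1.4274) = 0.35585.
z = 39200 × 0.35585 = 13949 m.

z ≈ 13900 m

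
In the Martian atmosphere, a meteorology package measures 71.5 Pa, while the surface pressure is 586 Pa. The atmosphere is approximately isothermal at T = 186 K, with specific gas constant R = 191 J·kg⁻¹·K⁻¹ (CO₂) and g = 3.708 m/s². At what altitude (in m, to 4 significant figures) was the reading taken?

z ≈ 20150 m

Scale height: H = RT/g = 191 × 186 / 3.708 = 9580.9 m.
Invert the barometric formula: z = H ln(P₀/P).
P₀/P = 586/71.5 = 8.1958; ln(8.1958) = 2.1036.
z = 9580.9 × 2.1036 = 20154 m.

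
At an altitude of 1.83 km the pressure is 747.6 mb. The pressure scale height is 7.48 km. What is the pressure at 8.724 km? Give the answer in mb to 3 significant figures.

P ≈ 297 mb

Between two levels, P₂ = P₁ exp(−Δz/H) with Δz = z₂ − z₁.
Δz = 8724.0 − 1830.0 = 6894.0 m; Δz/H = 6894.0/7480.0 = 0.92166.
P₂ = 747.6 × exp(−0.92166) = 747.6 × 0.39786 = 297.44 mb.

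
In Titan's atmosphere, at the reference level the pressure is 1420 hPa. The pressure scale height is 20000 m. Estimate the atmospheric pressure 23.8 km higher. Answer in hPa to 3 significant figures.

P ≈ 432 hPa

Barometric formula: P = P₀ exp(−z/H).
z/H = 23800/20000 = 1.1900; exp(−1.1900) = 0.30422.
P = 1420 × 0.30422 = 431.99 hPa.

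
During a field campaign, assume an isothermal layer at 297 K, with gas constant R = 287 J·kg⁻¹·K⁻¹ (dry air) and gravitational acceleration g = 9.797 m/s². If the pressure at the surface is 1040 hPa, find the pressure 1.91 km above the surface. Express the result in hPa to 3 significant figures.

P ≈ 835 hPa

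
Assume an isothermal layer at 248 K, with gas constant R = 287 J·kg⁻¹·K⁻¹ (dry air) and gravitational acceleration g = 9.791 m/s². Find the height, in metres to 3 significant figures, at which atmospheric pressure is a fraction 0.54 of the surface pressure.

z ≈ 4480 m

Scale height: H = RT/g = 287 × 248 / 9.791 = 7269.5 m.
Set P/P₀ = exp(−z/H) = 0.54, so z = −H ln(0.54).
−ln(0.54) = 0.61619; z = 7269.5 × 0.61619 = 4479.4 m.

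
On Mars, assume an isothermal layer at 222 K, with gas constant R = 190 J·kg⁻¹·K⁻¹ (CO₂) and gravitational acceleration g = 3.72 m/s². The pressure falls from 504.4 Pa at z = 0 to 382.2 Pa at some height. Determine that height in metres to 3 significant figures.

Scale height: H = RT/g = 190 × 222 / 3.72 = 11339 m.
Invert the barometric formula: z = H ln(P₀/P).
P₀/P = 504.4/382.2 = 1.3197; ln(1.3197) = 0.27740.
z = 11339 × 0.27740 = 3145.4 m.

z ≈ 3150 m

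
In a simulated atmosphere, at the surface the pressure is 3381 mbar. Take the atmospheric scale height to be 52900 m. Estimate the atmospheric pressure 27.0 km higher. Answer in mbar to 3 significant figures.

Barometric formula: P = P₀ exp(−z/H).
z/H = 27000/52900 = 0.51040; exp(−0.51040) = 0.60026.
P = 3381 × 0.60026 = 2029.5 mbar.

P ≈ 2030 mbar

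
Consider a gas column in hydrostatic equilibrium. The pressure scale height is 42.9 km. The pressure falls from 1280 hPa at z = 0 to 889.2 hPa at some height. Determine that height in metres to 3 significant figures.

z ≈ 15600 m

Invert the barometric formula: z = H ln(P₀/P).
P₀/P = 1280/889.2 = 1.4395; ln(1.4395) = 0.36430.
z = 42900 × 0.36430 = 15628 m.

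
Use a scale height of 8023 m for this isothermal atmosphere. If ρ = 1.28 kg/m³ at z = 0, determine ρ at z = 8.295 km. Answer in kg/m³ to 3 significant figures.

In an isothermal atmosphere, density decays like pressure: ρ = ρ₀ exp(−z/H).
z/H = 8295.0/8023.0 = 1.0339; exp(−1.0339) = 0.35562.
ρ = 1.28 × 0.35562 = 0.45519 kg/m³.

ρ ≈ 0.455 kg/m³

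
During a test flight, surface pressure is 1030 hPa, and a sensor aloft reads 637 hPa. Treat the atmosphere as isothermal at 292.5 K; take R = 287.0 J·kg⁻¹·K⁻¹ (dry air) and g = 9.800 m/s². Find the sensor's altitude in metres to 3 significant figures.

z ≈ 4120 m

Scale height: H = RT/g = 287.0 × 292.5 / 9.800 = 8566.1 m.
Invert the barometric formula: z = H ln(P₀/P).
P₀/P = 1030/637 = 1.6170; ln(1.6170) = 0.48057.
z = 8566.1 × 0.48057 = 4116.6 m.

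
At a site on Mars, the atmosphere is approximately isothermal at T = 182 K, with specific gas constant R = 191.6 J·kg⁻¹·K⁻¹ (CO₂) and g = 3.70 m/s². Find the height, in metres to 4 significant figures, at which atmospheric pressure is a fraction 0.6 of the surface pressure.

Scale height: H = RT/g = 191.6 × 182 / 3.70 = 9424.6 m.
Set P/P₀ = exp(−z/H) = 0.6, so z = −H ln(0.6).
−ln(0.6) = 0.51083; z = 9424.6 × 0.51083 = 4814.4 m.

z ≈ 4814 m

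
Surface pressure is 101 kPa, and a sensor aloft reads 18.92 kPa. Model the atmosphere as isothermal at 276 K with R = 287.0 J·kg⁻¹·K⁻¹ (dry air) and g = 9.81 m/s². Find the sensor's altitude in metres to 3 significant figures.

z ≈ 13500 m

Scale height: H = RT/g = 287.0 × 276 / 9.81 = 8074.6 m.
Invert the barometric formula: z = H ln(P₀/P).
P₀/P = 101/18.92 = 5.3383; ln(5.3383) = 1.6749.
z = 8074.6 × 1.6749 = 13524 m.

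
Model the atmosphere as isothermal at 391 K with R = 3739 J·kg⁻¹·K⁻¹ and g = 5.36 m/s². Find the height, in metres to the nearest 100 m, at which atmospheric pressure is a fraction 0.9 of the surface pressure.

Scale height: H = RT/g = 3739 × 391 / 5.36 = 272750 m.
Set P/P₀ = exp(−z/H) = 0.9, so z = −H ln(0.9).
−ln(0.9) = 0.10536; z = 272750 × 0.10536 = 28737 m.

z ≈ 28700 m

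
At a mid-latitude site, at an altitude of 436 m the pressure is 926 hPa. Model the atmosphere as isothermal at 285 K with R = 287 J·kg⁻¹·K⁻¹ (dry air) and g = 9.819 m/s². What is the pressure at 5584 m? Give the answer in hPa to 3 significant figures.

Scale height: H = RT/g = 287 × 285 / 9.819 = 8330.3 m.
Between two levels, P₂ = P₁ exp(−Δz/H) with Δz = z₂ − z₁.
Δz = 5584.0 − 436.00 = 5148.0 m; Δz/H = 5148.0/8330.3 = 0.61798.
P₂ = 926 × exp(−0.61798) = 926 × 0.53903 = 499.14 hPa.

P ≈ 499 hPa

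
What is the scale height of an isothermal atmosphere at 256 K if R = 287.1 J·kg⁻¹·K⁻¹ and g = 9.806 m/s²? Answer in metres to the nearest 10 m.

The scale height of an isothermal atmosphere is H = RT/g.
H = 287.1 × 256 / 9.806 = 73498/9.806 = 7495.2 m.

H ≈ 7500 m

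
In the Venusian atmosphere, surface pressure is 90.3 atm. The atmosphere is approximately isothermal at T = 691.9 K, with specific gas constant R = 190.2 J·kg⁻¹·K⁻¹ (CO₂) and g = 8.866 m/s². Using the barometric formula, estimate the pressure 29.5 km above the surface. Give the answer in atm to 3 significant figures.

P ≈ 12.4 atm

Scale height: H = RT/g = 190.2 × 691.9 / 8.866 = 14843 m.
Barometric formula: P = P₀ exp(−z/H).
z/H = 29500/14843 = 1.9875; exp(−1.9875) = 0.13704.
P = 90.3 × 0.13704 = 12.375 atm.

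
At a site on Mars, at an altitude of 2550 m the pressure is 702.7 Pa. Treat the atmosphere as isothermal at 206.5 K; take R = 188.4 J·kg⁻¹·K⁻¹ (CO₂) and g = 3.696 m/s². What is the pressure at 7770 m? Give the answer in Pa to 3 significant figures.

P ≈ 428 Pa

Scale height: H = RT/g = 188.4 × 206.5 / 3.696 = 10526 m.
Between two levels, P₂ = P₁ exp(−Δz/H) with Δz = z₂ − z₁.
Δz = 7770.0 − 2550.0 = 5220.0 m; Δz/H = 5220.0/10526 = 0.49591.
P₂ = 702.7 × exp(−0.49591) = 702.7 × 0.60902 = 427.96 Pa.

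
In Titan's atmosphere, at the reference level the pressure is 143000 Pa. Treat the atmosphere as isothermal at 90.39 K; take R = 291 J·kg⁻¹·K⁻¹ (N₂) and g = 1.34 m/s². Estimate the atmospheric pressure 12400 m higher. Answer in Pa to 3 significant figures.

Scale height: H = RT/g = 291 × 90.39 / 1.34 = 19629 m.
Barometric formula: P = P₀ exp(−z/H).
z/H = 12400/19629 = 0.63172; exp(−0.63172) = 0.53168.
P = 143000 × 0.53168 = 76030 Pa.

P ≈ 76000 Pa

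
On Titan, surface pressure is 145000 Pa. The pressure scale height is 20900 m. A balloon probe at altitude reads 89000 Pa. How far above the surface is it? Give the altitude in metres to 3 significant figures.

Invert the barometric formula: z = H ln(P₀/P).
P₀/P = 145000/89000 = 1.6292; ln(1.6292) = 0.48809.
z = 20900 × 0.48809 = 10201 m.

z ≈ 10200 m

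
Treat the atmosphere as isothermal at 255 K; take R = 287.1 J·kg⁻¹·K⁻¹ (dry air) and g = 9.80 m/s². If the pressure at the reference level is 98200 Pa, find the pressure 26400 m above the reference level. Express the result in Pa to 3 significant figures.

Scale height: H = RT/g = 287.1 × 255 / 9.80 = 7470.5 m.
Barometric formula: P = P₀ exp(−z/H).
z/H = 26400/7470.5 = 3.5339; exp(−3.5339) = 0.029191.
P = 98200 × 0.029191 = 2866.6 Pa.

P ≈ 2870 Pa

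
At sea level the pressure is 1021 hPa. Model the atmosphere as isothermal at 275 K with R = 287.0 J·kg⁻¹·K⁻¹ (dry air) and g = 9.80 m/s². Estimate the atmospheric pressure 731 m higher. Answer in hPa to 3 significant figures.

P ≈ 932 hPa

Scale height: H = RT/g = 287.0 × 275 / 9.80 = 8053.6 m.
Barometric formula: P = P₀ exp(−z/H).
z/H = 731.00/8053.6 = 0.090767; exp(−0.090767) = 0.91323.
P = 1021 × 0.91323 = 932.41 hPa.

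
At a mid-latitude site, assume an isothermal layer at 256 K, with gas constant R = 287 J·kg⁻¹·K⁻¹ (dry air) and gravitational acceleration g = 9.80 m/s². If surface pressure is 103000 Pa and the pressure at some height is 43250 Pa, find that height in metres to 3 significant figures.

z ≈ 6510 m

Scale height: H = RT/g = 287 × 256 / 9.80 = 7497.1 m.
Invert the barometric formula: z = H ln(P₀/P).
P₀/P = 103000/43250 = 2.3815; ln(2.3815) = 0.86773.
z = 7497.1 × 0.86773 = 6505.5 m.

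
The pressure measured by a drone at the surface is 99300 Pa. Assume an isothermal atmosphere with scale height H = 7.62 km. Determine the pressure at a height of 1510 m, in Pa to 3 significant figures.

P ≈ 81400 Pa

Barometric formula: P = P₀ exp(−z/H).
z/H = 1510.0/7620.0 = 0.19816; exp(−0.19816) = 0.82024.
P = 99300 × 0.82024 = 81450 Pa.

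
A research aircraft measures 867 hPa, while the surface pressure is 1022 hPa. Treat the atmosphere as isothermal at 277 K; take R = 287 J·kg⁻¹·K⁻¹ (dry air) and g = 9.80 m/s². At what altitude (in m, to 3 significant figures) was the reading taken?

z ≈ 1330 m

Scale height: H = RT/g = 287 × 277 / 9.80 = 8112.1 m.
Invert the barometric formula: z = H ln(P₀/P).
P₀/P = 1022/867 = 1.1788; ln(1.1788) = 0.16450.
z = 8112.1 × 0.16450 = 1334.4 m.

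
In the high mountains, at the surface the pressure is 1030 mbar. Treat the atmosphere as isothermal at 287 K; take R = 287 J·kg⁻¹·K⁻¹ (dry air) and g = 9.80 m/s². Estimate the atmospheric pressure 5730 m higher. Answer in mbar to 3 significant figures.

P ≈ 521 mbar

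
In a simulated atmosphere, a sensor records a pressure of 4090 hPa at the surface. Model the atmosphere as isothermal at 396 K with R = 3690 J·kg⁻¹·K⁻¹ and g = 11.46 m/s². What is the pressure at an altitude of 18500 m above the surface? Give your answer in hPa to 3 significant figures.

P ≈ 3540 hPa

Scale height: H = RT/g = 3690 × 396 / 11.46 = 127510 m.
Barometric formula: P = P₀ exp(−z/H).
z/H = 18500/127510 = 0.14509; exp(−0.14509) = 0.86494.
P = 4090 × 0.86494 = 3537.6 hPa.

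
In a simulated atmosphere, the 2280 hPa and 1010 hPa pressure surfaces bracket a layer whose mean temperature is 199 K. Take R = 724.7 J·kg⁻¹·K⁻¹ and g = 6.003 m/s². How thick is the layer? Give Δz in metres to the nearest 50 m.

Δz ≈ 19550 m

Hypsometric equation: Δz = (R T̄/g) ln(P₁/P₂).
R T̄/g = 724.7 × 199 / 6.003 = 24024 m.
ln(2280/1010) = ln(2.2574) = 0.81421.
Δz = 24024 × 0.81421 = 19561 m.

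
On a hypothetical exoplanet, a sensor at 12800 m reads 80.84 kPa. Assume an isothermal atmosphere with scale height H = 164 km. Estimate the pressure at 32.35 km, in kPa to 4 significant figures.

P ≈ 71.76 kPa

Between two levels, P₂ = P₁ exp(−Δz/H) with Δz = z₂ − z₁.
Δz = 32350 − 12800 = 19550 m; Δz/H = 19550/164000 = 0.11921.
P₂ = 80.84 × exp(−0.11921) = 80.84 × 0.88762 = 71.755 kPa.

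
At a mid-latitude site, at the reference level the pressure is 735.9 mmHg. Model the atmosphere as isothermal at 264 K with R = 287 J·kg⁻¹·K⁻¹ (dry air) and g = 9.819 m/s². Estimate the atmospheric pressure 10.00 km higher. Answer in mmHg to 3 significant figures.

P ≈ 201 mmHg

Scale height: H = RT/g = 287 × 264 / 9.819 = 7716.5 m.
Barometric formula: P = P₀ exp(−z/H).
z/H = 10000/7716.5 = 1.2959; exp(−1.2959) = 0.27365.
P = 735.9 × 0.27365 = 201.38 mmHg.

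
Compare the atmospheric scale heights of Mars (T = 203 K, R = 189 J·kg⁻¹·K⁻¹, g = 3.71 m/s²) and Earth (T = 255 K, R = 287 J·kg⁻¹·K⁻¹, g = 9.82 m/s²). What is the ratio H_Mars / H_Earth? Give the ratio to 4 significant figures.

H_Mars/H_Earth ≈ 1.388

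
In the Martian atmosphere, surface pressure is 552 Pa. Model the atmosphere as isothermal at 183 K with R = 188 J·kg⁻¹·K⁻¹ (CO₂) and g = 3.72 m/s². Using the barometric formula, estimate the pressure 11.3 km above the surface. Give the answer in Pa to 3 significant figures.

P ≈ 163 Pa

Scale height: H = RT/g = 188 × 183 / 3.72 = 9248.4 m.
Barometric formula: P = P₀ exp(−z/H).
z/H = 11300/9248.4 = 1.2218; exp(−1.2218) = 0.29470.
P = 552 × 0.29470 = 162.67 Pa.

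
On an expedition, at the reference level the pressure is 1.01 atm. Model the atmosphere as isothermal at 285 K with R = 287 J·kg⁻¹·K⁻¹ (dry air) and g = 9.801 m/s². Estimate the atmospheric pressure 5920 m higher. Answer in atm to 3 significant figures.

P ≈ 0.497 atm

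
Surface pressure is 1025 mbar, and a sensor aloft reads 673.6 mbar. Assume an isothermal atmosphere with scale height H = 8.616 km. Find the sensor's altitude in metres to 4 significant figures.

Invert the barometric formula: z = H ln(P₀/P).
P₀/P = 1025/673.6 = 1.5217; ln(1.5217) = 0.41983.
z = 8616.0 × 0.41983 = 3617.3 m.

z ≈ 3617 m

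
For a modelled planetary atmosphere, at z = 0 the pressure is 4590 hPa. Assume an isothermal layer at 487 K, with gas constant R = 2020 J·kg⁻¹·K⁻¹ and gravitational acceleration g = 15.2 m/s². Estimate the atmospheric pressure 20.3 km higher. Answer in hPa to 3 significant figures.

Scale height: H = RT/g = 2020 × 487 / 15.2 = 64720 m.
Barometric formula: P = P₀ exp(−z/H).
z/H = 20300/64720 = 0.31366; exp(−0.31366) = 0.73077.
P = 4590 × 0.73077 = 3354.2 hPa.

P ≈ 3350 hPa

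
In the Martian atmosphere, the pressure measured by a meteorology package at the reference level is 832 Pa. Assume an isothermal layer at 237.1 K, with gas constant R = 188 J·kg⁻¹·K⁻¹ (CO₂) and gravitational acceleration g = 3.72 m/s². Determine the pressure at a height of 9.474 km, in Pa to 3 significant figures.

P ≈ 377 Pa

Scale height: H = RT/g = 188 × 237.1 / 3.72 = 11982 m.
Barometric formula: P = P₀ exp(−z/H).
z/H = 9474.0/11982 = 0.79069; exp(−0.79069) = 0.45353.
P = 832 × 0.45353 = 377.34 Pa.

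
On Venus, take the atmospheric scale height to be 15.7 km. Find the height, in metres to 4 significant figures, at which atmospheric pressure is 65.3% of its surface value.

z ≈ 6691 m

Set P/P₀ = exp(−z/H) = 0.653, so z = −H ln(0.653).
−ln(0.653) = 0.42618; z = 15700 × 0.42618 = 6691.0 m.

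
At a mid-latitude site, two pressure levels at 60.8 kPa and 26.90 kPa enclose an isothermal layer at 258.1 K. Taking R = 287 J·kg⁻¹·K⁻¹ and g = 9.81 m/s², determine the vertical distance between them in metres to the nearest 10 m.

Δz ≈ 6160 m

Hypsometric equation: Δz = (R T̄/g) ln(P₁/P₂).
R T̄/g = 287 × 258.1 / 9.81 = 7550.9 m.
ln(60.8/26.90) = ln(2.2602) = 0.81545.
Δz = 7550.9 × 0.81545 = 6157.4 m.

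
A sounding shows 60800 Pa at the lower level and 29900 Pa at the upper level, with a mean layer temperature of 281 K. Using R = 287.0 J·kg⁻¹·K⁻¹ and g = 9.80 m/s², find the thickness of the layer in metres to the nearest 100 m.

Δz ≈ 5800 m

Hypsometric equation: Δz = (R T̄/g) ln(P₁/P₂).
R T̄/g = 287.0 × 281 / 9.80 = 8229.3 m.
ln(60800/29900) = ln(2.0334) = 0.70971.
Δz = 8229.3 × 0.70971 = 5840.4 m.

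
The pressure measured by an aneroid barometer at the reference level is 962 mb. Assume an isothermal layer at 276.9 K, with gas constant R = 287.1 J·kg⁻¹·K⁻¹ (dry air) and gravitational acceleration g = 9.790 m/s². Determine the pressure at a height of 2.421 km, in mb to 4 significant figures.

P ≈ 714.0 mb

Scale height: H = RT/g = 287.1 × 276.9 / 9.790 = 8120.3 m.
Barometric formula: P = P₀ exp(−z/H).
z/H = 2421.0/8120.3 = 0.29814; exp(−0.29814) = 0.74220.
P = 962 × 0.74220 = 714.00 mb.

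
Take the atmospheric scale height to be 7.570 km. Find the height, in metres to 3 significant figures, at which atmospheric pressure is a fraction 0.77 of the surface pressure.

z ≈ 1980 m

Set P/P₀ = exp(−z/H) = 0.77, so z = −H ln(0.77).
−ln(0.77) = 0.26136; z = 7570.0 × 0.26136 = 1978.5 m.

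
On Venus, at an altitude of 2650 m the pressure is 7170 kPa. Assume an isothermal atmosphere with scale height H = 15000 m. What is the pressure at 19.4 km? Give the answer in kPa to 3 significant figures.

Between two levels, P₂ = P₁ exp(−Δz/H) with Δz = z₂ − z₁.
Δz = 19400 − 2650.0 = 16750 m; Δz/H = 16750/15000 = 1.1167.
P₂ = 7170 × exp(−1.1167) = 7170 × 0.32736 = 2347.2 kPa.

P ≈ 2350 kPa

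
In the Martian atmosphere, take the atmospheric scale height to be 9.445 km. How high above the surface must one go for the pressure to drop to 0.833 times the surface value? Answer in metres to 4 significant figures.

Set P/P₀ = exp(−z/H) = 0.833, so z = −H ln(0.833).
−ln(0.833) = 0.18272; z = 9445.0 × 0.18272 = 1725.8 m.

z ≈ 1726 m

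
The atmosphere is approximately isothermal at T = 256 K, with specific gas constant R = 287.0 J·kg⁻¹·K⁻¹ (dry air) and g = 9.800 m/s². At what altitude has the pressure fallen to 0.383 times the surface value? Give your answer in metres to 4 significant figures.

Scale height: H = RT/g = 287.0 × 256 / 9.800 = 7497.1 m.
Set P/P₀ = exp(−z/H) = 0.383, so z = −H ln(0.383).
−ln(0.383) = 0.95972; z = 7497.1 × 0.95972 = 7195.1 m.

z ≈ 7195 m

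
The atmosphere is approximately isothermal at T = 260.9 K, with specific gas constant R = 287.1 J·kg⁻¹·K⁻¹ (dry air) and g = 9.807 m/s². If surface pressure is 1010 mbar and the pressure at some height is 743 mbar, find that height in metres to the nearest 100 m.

Scale height: H = RT/g = 287.1 × 260.9 / 9.807 = 7637.8 m.
Invert the barometric formula: z = H ln(P₀/P).
P₀/P = 1010/743 = 1.3594; ln(1.3594) = 0.30704.
z = 7637.8 × 0.30704 = 2345.1 m.

z ≈ 2300 m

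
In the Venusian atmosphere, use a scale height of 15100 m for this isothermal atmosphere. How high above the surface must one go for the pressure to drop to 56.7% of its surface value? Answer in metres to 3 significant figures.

z ≈ 8570 m

Set P/P₀ = exp(−z/H) = 0.567, so z = −H ln(0.567).
−ln(0.567) = 0.56740; z = 15100 × 0.56740 = 8567.7 m.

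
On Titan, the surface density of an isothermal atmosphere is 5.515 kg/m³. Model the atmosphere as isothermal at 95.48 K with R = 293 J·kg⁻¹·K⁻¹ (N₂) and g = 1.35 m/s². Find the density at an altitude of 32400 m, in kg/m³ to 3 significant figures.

ρ ≈ 1.15 kg/m³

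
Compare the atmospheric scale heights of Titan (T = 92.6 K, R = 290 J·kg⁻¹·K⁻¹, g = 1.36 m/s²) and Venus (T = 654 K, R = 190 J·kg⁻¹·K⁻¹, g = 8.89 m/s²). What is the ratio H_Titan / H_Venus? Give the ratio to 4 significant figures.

H = RT/g for each body.
H_Titan = 290 × 92.6 / 1.36 = 19746 m.
H_Venus = 190 × 654 / 8.89 = 13978 m.
H_Titan/H_Venus = 19746/13978 = 1.4126.

H_Titan/H_Venus ≈ 1.413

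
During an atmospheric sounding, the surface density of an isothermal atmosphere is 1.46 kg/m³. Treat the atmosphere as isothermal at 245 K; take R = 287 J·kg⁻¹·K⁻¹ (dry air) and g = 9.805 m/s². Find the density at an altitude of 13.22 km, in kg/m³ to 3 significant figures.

Scale height: H = RT/g = 287 × 245 / 9.805 = 7171.3 m.
In an isothermal atmosphere, density decays like pressure: ρ = ρ₀ exp(−z/H).
z/H = 13220/7171.3 = 1.8435; exp(−1.8435) = 0.15826.
ρ = 1.46 × 0.15826 = 0.23106 kg/m³.

ρ ≈ 0.231 kg/m³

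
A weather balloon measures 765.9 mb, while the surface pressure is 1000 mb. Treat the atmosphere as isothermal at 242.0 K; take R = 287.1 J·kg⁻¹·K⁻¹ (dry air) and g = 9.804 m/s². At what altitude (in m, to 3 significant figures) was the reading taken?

z ≈ 1890 m

Scale height: H = RT/g = 287.1 × 242.0 / 9.804 = 7086.7 m.
Invert the barometric formula: z = H ln(P₀/P).
P₀/P = 1000/765.9 = 1.3057; ln(1.3057) = 0.26674.
z = 7086.7 × 0.26674 = 1890.3 m.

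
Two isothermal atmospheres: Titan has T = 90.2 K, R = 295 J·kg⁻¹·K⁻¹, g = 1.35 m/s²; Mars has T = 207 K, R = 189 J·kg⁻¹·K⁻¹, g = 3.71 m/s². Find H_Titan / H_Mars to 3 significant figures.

H_Titan/H_Mars ≈ 1.87

H = RT/g for each body.
H_Titan = 295 × 90.2 / 1.35 = 19710 m.
H_Mars = 189 × 207 / 3.71 = 10545 m.
H_Titan/H_Mars = 19710/10545 = 1.8691.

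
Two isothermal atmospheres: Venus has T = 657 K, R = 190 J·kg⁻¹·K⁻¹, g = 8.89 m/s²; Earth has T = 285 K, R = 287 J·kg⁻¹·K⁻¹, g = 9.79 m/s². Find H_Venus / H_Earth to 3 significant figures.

H_Venus/H_Earth ≈ 1.68

H = RT/g for each body.
H_Venus = 190 × 657 / 8.89 = 14042 m.
H_Earth = 287 × 285 / 9.79 = 8355.0 m.
H_Venus/H_Earth = 14042/8355.0 = 1.6807.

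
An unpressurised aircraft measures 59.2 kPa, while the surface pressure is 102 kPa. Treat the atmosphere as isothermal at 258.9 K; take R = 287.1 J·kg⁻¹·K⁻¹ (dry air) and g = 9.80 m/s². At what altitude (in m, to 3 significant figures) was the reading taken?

Scale height: H = RT/g = 287.1 × 258.9 / 9.80 = 7584.7 m.
Invert the barometric formula: z = H ln(P₀/P).
P₀/P = 102/59.2 = 1.7230; ln(1.7230) = 0.54407.
z = 7584.7 × 0.54407 = 4126.6 m.

z ≈ 4130 m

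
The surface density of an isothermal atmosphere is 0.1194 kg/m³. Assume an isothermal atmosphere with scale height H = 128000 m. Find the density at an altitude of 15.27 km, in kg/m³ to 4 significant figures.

ρ ≈ 0.1060 kg/m³

In an isothermal atmosphere, density decays like pressure: ρ = ρ₀ exp(−z/H).
z/H = 15270/128000 = 0.11930; exp(−0.11930) = 0.88754.
ρ = 0.1194 × 0.88754 = 0.10597 kg/m³.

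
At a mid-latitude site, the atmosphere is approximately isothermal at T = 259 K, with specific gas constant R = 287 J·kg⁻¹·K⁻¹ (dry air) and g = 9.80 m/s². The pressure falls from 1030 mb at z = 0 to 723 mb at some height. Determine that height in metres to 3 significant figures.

z ≈ 2680 m

Scale height: H = RT/g = 287 × 259 / 9.80 = 7585.0 m.
Invert the barometric formula: z = H ln(P₀/P).
P₀/P = 1030/723 = 1.4246; ln(1.4246) = 0.35389.
z = 7585.0 × 0.35389 = 2684.3 m.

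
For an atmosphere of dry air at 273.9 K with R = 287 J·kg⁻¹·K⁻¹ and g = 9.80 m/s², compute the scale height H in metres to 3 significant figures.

H ≈ 8020 m

The scale height of an isothermal atmosphere is H = RT/g.
H = 287 × 273.9 / 9.80 = 78609/9.80 = 8021.3 m.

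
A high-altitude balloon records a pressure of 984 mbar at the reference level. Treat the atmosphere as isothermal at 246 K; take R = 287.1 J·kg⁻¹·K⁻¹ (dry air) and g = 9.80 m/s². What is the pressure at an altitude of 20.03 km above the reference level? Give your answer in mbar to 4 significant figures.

Scale height: H = RT/g = 287.1 × 246 / 9.80 = 7206.8 m.
Barometric formula: P = P₀ exp(−z/H).
z/H = 20030/7206.8 = 2.7793; exp(−2.7793) = 0.062082.
P = 984 × 0.062082 = 61.089 mbar.

P ≈ 61.09 mbar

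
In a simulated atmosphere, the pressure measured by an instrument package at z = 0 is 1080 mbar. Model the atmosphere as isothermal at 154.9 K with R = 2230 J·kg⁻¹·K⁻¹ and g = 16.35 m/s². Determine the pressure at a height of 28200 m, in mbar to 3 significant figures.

Scale height: H = RT/g = 2230 × 154.9 / 16.35 = 21127 m.
Barometric formula: P = P₀ exp(−z/H).
z/H = 28200/21127 = 1.3348; exp(−1.3348) = 0.26321.
P = 1080 × 0.26321 = 284.27 mbar.

P ≈ 284 mbar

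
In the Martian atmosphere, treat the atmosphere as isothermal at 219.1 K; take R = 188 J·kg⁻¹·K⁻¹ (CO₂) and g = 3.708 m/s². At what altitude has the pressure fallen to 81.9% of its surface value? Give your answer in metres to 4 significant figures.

z ≈ 2218 m

Scale height: H = RT/g = 188 × 219.1 / 3.708 = 11109 m.
Set P/P₀ = exp(−z/H) = 0.819, so z = −H ln(0.819).
−ln(0.819) = 0.19967; z = 11109 × 0.19967 = 2218.1 m.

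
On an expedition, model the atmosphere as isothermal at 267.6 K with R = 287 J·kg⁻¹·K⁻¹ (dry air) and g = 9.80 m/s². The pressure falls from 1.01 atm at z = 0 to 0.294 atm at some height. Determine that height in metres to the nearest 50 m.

z ≈ 9650 m

Scale height: H = RT/g = 287 × 267.6 / 9.80 = 7836.9 m.
Invert the barometric formula: z = H ln(P₀/P).
P₀/P = 1.01/0.294 = 3.4354; ln(3.4354) = 1.2341.
z = 7836.9 × 1.2341 = 9671.5 m.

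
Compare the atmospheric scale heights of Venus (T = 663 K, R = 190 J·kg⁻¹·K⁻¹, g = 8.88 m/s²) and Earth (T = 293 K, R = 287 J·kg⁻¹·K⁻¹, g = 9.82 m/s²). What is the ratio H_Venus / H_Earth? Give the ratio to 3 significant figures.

H = RT/g for each body.
H_Venus = 190 × 663 / 8.88 = 14186 m.
H_Earth = 287 × 293 / 9.82 = 8563.2 m.
H_Venus/H_Earth = 14186/8563.2 = 1.6566.

H_Venus/H_Earth ≈ 1.66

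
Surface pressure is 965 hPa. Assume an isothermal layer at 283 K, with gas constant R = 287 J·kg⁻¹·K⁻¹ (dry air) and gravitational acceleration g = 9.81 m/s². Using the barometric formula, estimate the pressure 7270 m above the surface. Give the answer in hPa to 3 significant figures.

P ≈ 401 hPa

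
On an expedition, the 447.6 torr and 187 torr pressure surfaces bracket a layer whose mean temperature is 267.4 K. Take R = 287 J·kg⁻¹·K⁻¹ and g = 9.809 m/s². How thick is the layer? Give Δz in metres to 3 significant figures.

Δz ≈ 6830 m

Hypsometric equation: Δz = (R T̄/g) ln(P₁/P₂).
R T̄/g = 287 × 267.4 / 9.809 = 7823.8 m.
ln(447.6/187) = ln(2.3936) = 0.87280.
Δz = 7823.8 × 0.87280 = 6828.6 m.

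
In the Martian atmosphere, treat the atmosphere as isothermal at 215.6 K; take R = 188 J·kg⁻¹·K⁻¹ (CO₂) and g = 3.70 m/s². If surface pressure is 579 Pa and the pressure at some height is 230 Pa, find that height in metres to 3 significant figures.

Scale height: H = RT/g = 188 × 215.6 / 3.70 = 10955 m.
Invert the barometric formula: z = H ln(P₀/P).
P₀/P = 579/230 = 2.5174; ln(2.5174) = 0.92323.
z = 10955 × 0.92323 = 10114 m.

z ≈ 10100 m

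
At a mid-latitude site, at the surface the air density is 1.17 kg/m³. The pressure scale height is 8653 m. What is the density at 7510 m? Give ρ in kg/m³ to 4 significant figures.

ρ ≈ 0.4912 kg/m³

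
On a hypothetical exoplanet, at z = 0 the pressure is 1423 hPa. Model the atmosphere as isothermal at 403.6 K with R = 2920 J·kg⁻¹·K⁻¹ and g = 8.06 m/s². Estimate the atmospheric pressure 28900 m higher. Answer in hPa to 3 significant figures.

P ≈ 1170 hPa

Scale height: H = RT/g = 2920 × 403.6 / 8.06 = 146220 m.
Barometric formula: P = P₀ exp(−z/H).
z/H = 28900/146220 = 0.19765; exp(−0.19765) = 0.82066.
P = 1423 × 0.82066 = 1167.8 hPa.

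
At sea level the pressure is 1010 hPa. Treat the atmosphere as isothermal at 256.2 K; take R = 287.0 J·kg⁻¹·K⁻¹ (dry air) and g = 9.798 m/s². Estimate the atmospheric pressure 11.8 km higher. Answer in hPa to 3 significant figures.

P ≈ 210 hPa

Scale height: H = RT/g = 287.0 × 256.2 / 9.798 = 7504.5 m.
Barometric formula: P = P₀ exp(−z/H).
z/H = 11800/7504.5 = 1.5724; exp(−1.5724) = 0.20755.
P = 1010 × 0.20755 = 209.63 hPa.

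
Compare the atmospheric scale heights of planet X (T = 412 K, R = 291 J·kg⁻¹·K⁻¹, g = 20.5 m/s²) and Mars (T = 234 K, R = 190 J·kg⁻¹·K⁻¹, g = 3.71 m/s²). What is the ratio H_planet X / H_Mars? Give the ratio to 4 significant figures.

H_planet X/H_Mars ≈ 0.4880

H = RT/g for each body.
H_planet X = 291 × 412 / 20.5 = 5848.4 m.
H_Mars = 190 × 234 / 3.71 = 11984 m.
H_planet X/H_Mars = 5848.4/11984 = 0.48802.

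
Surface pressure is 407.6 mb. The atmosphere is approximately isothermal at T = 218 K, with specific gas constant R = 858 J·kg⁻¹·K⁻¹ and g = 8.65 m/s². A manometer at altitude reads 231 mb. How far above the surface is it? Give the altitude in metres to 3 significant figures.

z ≈ 12300 m

Scale height: H = RT/g = 858 × 218 / 8.65 = 21624 m.
Invert the barometric formula: z = H ln(P₀/P).
P₀/P = 407.6/231 = 1.7645; ln(1.7645) = 0.56787.
z = 21624 × 0.56787 = 12280 m.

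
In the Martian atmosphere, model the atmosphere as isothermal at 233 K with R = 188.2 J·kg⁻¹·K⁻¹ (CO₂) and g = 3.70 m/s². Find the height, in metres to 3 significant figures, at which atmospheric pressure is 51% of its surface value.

Scale height: H = RT/g = 188.2 × 233 / 3.70 = 11852 m.
Set P/P₀ = exp(−z/H) = 0.51, so z = −H ln(0.51).
−ln(0.51) = 0.67334; z = 11852 × 0.67334 = 7980.4 m.

z ≈ 7980 m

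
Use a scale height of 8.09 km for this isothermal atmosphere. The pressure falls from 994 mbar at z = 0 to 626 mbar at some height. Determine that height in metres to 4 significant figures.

z ≈ 3741 m

Invert the barometric formula: z = H ln(P₀/P).
P₀/P = 994/626 = 1.5879; ln(1.5879) = 0.46241.
z = 8090.0 × 0.46241 = 3740.9 m.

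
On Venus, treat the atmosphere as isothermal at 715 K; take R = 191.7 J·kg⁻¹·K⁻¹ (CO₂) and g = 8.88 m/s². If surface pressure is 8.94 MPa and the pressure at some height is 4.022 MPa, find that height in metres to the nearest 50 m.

Scale height: H = RT/g = 191.7 × 715 / 8.88 = 15435 m.
Invert the barometric formula: z = H ln(P₀/P).
P₀/P = 8.94/4.022 = 2.2228; ln(2.2228) = 0.79877.
z = 15435 × 0.79877 = 12329 m.

z ≈ 12350 m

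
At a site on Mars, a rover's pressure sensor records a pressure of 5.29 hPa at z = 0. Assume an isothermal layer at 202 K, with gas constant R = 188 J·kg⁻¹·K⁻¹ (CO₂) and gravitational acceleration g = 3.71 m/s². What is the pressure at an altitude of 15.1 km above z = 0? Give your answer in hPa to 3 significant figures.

P ≈ 1.21 hPa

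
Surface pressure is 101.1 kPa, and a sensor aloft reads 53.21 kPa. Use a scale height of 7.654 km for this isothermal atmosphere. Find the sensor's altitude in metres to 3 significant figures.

z ≈ 4910 m

Invert the barometric formula: z = H ln(P₀/P).
P₀/P = 101.1/53.21 = 1.9000; ln(1.9000) = 0.64185.
z = 7654.0 × 0.64185 = 4912.7 m.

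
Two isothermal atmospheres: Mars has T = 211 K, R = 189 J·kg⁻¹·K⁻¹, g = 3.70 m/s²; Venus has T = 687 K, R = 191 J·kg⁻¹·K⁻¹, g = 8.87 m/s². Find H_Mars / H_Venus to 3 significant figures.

H_Mars/H_Venus ≈ 0.729

H = RT/g for each body.
H_Mars = 189 × 211 / 3.70 = 10778 m.
H_Venus = 191 × 687 / 8.87 = 14793 m.
H_Mars/H_Venus = 10778/14793 = 0.72859.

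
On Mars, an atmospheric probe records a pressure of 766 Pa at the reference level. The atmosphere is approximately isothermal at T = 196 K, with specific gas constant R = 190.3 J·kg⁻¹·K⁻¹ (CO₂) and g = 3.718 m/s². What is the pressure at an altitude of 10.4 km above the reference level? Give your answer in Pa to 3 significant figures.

P ≈ 272 Pa

Scale height: H = RT/g = 190.3 × 196 / 3.718 = 10032 m.
Barometric formula: P = P₀ exp(−z/H).
z/H = 10400/10032 = 1.0367; exp(−1.0367) = 0.35462.
P = 766 × 0.35462 = 271.64 Pa.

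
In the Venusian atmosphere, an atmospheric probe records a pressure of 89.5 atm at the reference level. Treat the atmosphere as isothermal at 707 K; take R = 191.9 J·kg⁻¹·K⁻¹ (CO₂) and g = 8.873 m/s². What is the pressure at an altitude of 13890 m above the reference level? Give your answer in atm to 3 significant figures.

P ≈ 36.1 atm

Scale height: H = RT/g = 191.9 × 707 / 8.873 = 15291 m.
Barometric formula: P = P₀ exp(−z/H).
z/H = 13890/15291 = 0.90838; exp(−0.90838) = 0.40318.
P = 89.5 × 0.40318 = 36.085 atm.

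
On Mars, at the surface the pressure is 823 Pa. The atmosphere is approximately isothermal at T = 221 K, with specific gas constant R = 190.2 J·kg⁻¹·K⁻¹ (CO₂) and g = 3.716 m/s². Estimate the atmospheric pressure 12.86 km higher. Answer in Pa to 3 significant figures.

P ≈ 264 Pa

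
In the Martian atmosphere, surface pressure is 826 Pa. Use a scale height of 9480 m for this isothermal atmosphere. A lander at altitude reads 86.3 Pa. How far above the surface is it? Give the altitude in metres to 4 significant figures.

z ≈ 21410 m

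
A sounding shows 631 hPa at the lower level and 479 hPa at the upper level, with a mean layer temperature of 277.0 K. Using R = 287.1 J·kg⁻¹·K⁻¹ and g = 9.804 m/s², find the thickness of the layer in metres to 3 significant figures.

Δz ≈ 2240 m

Hypsometric equation: Δz = (R T̄/g) ln(P₁/P₂).
R T̄/g = 287.1 × 277.0 / 9.804 = 8111.7 m.
ln(631/479) = ln(1.3173) = 0.27558.
Δz = 8111.7 × 0.27558 = 2235.4 m.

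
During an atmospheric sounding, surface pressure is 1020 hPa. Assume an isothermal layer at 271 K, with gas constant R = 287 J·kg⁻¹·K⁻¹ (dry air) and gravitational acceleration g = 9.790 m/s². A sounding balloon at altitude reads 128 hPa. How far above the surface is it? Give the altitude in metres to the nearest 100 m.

Scale height: H = RT/g = 287 × 271 / 9.790 = 7944.5 m.
Invert the barometric formula: z = H ln(P₀/P).
P₀/P = 1020/128 = 7.9688; ln(7.9688) = 2.0755.
z = 7944.5 × 2.0755 = 16489 m.

z ≈ 16500 m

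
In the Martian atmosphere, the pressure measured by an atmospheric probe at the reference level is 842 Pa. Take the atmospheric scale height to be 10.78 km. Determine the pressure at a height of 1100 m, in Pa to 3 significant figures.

P ≈ 760 Pa

Barometric formula: P = P₀ exp(−z/H).
z/H = 1100.0/10780 = 0.10204; exp(−0.10204) = 0.90299.
P = 842 × 0.90299 = 760.32 Pa.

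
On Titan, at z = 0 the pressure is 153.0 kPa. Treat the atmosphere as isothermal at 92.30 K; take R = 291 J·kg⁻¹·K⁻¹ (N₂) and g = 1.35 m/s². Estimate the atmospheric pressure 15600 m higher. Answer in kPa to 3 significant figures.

P ≈ 69.9 kPa

Scale height: H = RT/g = 291 × 92.30 / 1.35 = 19896 m.
Barometric formula: P = P₀ exp(−z/H).
z/H = 15600/19896 = 0.78408; exp(−0.78408) = 0.45654.
P = 153.0 × 0.45654 = 69.851 kPa.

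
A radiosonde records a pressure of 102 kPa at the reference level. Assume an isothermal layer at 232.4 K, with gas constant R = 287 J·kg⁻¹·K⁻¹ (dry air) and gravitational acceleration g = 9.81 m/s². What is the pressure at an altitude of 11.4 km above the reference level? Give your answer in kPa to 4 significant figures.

Scale height: H = RT/g = 287 × 232.4 / 9.81 = 6799.1 m.
Barometric formula: P = P₀ exp(−z/H).
z/H = 11400/6799.1 = 1.6767; exp(−1.6767) = 0.18699.
P = 102 × 0.18699 = 19.073 kPa.

P ≈ 19.07 kPa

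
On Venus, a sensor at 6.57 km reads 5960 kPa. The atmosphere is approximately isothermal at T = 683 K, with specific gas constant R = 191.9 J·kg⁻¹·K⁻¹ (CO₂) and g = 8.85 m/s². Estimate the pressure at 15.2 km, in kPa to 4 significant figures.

Scale height: H = RT/g = 191.9 × 683 / 8.85 = 14810 m.
Between two levels, P₂ = P₁ exp(−Δz/H) with Δz = z₂ − z₁.
Δz = 15200 − 6570.0 = 8630.0 m; Δz/H = 8630.0/14810 = 0.58271.
P₂ = 5960 × exp(−0.58271) = 5960 × 0.55838 = 3327.9 kPa.

P ≈ 3328 kPa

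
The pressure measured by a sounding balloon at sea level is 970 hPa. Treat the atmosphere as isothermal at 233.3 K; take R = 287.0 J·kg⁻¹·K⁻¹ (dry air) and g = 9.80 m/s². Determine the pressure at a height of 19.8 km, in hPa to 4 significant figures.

P ≈ 53.48 hPa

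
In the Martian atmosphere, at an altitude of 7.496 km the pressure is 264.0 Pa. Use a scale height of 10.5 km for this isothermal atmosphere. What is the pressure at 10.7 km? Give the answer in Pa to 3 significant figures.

P ≈ 195 Pa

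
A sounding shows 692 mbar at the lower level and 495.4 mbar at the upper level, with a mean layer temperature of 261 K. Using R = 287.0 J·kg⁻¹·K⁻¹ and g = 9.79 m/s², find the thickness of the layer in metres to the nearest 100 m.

Hypsometric equation: Δz = (R T̄/g) ln(P₁/P₂).
R T̄/g = 287.0 × 261 / 9.79 = 7651.4 m.
ln(692/495.4) = ln(1.3969) = 0.33426.
Δz = 7651.4 × 0.33426 = 2557.6 m.

Δz ≈ 2600 m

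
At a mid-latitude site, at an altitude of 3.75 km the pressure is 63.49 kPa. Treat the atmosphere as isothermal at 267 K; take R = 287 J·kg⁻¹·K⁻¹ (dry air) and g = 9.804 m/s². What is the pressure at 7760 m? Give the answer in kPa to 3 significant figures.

Scale height: H = RT/g = 287 × 267 / 9.804 = 7816.1 m.
Between two levels, P₂ = P₁ exp(−Δz/H) with Δz = z₂ − z₁.
Δz = 7760.0 − 3750.0 = 4010.0 m; Δz/H = 4010.0/7816.1 = 0.51304.
P₂ = 63.49 × exp(−0.51304) = 63.49 × 0.59867 = 38.010 kPa.

P ≈ 38.0 kPa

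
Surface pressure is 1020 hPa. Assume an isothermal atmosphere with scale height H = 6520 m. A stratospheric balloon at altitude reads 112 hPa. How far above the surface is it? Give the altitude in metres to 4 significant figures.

z ≈ 14400 m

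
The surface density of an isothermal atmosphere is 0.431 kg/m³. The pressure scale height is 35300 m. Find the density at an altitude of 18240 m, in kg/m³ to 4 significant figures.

ρ ≈ 0.2571 kg/m³

In an isothermal atmosphere, density decays like pressure: ρ = ρ₀ exp(−z/H).
z/H = 18240/35300 = 0.51671; exp(−0.51671) = 0.59648.
ρ = 0.431 × 0.59648 = 0.25708 kg/m³.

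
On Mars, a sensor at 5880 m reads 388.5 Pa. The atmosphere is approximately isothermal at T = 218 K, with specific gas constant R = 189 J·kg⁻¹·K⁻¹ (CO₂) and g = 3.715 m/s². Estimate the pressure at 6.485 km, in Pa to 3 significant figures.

P ≈ 368 Pa

Scale height: H = RT/g = 189 × 218 / 3.715 = 11091 m.
Between two levels, P₂ = P₁ exp(−Δz/H) with Δz = z₂ − z₁.
Δz = 6485.0 − 5880.0 = 605.00 m; Δz/H = 605.00/11091 = 0.054549.
P₂ = 388.5 × exp(−0.054549) = 388.5 × 0.94691 = 367.87 Pa.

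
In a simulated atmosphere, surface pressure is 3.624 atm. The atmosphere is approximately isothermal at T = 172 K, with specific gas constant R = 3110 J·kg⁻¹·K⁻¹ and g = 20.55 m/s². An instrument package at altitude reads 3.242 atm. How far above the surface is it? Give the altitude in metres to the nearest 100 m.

Scale height: H = RT/g = 3110 × 172 / 20.55 = 26030 m.
Invert the barometric formula: z = H ln(P₀/P).
P₀/P = 3.624/3.242 = 1.1178; ln(1.1178) = 0.11136.
z = 26030 × 0.11136 = 2898.7 m.

z ≈ 2900 m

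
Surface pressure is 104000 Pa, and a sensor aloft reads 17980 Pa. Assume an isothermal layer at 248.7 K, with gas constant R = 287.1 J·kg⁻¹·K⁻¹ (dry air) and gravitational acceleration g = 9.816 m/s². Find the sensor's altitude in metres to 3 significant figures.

z ≈ 12800 m

Scale height: H = RT/g = 287.1 × 248.7 / 9.816 = 7274.0 m.
Invert the barometric formula: z = H ln(P₀/P).
P₀/P = 104000/17980 = 5.7842; ln(5.7842) = 1.7551.
z = 7274.0 × 1.7551 = 12767 m.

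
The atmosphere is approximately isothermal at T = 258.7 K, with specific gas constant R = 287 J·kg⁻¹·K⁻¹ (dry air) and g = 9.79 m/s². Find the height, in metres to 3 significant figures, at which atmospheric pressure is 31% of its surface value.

z ≈ 8880 m

Scale height: H = RT/g = 287 × 258.7 / 9.79 = 7584.0 m.
Set P/P₀ = exp(−z/H) = 0.31, so z = −H ln(0.31).
−ln(0.31) = 1.1712; z = 7584.0 × 1.1712 = 8882.4 m.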